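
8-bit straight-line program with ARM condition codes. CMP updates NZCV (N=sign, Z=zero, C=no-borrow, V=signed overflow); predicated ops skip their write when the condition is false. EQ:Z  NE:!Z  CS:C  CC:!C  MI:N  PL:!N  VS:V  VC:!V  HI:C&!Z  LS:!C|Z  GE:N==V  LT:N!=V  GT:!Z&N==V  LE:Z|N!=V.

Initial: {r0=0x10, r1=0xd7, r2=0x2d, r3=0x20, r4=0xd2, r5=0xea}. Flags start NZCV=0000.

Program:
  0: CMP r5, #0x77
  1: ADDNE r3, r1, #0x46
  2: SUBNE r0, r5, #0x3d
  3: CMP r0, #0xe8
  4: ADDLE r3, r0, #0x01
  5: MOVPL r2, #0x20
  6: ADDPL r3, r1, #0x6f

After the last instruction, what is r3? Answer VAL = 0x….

VAL = 0xae

0: ✓ CMP  NZCV=0011
1: ✓ ADDNE  r3←0x1d
2: ✓ SUBNE  r0←0xad
3: ✓ CMP  NZCV=1000
4: ✓ ADDLE  r3←0xae
5: · MOVPL
6: · ADDPL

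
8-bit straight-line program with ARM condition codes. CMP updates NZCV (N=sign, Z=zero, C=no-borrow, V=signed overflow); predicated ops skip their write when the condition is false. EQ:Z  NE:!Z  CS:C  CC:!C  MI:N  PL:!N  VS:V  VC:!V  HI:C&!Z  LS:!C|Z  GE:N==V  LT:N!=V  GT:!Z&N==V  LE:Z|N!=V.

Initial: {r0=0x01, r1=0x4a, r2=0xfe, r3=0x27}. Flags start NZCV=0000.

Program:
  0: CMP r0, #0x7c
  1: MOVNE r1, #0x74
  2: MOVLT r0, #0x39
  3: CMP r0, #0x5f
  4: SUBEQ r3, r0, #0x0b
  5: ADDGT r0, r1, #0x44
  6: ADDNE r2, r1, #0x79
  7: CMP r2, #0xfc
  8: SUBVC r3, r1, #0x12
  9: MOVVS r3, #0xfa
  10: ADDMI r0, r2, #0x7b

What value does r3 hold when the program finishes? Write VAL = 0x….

VAL = 0x62

0: ✓ CMP  NZCV=1000
1: ✓ MOVNE  r1←0x74
2: ✓ MOVLT  r0←0x39
3: ✓ CMP  NZCV=1000
4: · SUBEQ
5: · ADDGT
6: ✓ ADDNE  r2←0xed
7: ✓ CMP  NZCV=1000
8: ✓ SUBVC  r3←0x62
9: · MOVVS
10: ✓ ADDMI  r0←0x68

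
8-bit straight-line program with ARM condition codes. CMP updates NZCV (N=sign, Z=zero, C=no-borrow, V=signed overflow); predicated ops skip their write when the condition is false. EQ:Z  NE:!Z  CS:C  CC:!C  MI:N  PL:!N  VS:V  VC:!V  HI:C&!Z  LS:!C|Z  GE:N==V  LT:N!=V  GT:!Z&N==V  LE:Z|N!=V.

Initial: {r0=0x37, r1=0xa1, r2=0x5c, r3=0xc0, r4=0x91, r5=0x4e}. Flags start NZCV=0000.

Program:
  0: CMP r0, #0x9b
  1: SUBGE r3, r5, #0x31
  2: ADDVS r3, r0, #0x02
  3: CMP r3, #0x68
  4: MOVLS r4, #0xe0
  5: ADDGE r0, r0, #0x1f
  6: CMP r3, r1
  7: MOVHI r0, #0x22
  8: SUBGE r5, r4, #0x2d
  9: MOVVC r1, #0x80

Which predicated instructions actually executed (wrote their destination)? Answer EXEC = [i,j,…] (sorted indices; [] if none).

EXEC = [1,2,4,8]

0: ✓ CMP  NZCV=1001
1: ✓ SUBGE  r3←0x1d
2: ✓ ADDVS  r3←0x39
3: ✓ CMP  NZCV=1000
4: ✓ MOVLS  r4←0xe0
5: · ADDGE
6: ✓ CMP  NZCV=1001
7: · MOVHI
8: ✓ SUBGE  r5←0xb3
9: · MOVVC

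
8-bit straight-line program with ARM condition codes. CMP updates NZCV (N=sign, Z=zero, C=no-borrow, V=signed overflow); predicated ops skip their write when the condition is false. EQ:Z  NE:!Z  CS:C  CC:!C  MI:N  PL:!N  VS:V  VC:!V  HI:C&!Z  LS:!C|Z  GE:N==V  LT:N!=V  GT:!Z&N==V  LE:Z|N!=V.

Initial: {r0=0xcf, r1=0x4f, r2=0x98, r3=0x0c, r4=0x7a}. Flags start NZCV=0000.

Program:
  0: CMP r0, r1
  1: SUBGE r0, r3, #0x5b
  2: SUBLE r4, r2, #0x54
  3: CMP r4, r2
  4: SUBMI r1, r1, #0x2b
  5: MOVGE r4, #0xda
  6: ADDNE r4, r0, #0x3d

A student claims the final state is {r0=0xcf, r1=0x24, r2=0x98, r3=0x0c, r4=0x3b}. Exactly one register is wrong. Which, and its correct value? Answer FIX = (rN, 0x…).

0: ✓ CMP  NZCV=1010
1: · SUBGE
2: ✓ SUBLE  r4←0x44
3: ✓ CMP  NZCV=1001
4: ✓ SUBMI  r1←0x24
5: ✓ MOVGE  r4←0xda
6: ✓ ADDNE  r4←0x0c

FIX = (r4, 0x0c)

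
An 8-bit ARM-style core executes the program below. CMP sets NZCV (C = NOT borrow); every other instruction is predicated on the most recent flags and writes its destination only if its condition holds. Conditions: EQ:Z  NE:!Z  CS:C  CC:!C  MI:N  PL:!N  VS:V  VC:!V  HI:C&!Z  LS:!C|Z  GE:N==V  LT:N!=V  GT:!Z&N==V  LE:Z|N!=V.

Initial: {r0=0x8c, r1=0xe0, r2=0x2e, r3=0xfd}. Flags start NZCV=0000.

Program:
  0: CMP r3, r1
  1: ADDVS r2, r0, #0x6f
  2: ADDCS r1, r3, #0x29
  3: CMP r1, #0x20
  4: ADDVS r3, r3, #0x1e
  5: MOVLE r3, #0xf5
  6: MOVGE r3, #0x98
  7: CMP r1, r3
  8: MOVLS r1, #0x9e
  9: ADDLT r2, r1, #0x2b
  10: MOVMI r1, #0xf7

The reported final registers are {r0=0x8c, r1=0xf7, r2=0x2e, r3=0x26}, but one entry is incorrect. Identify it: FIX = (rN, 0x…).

[0] flags=0010 → (cmp)
[1] flags=0010 VS?F → skip
[2] flags=0010 CS?T → r1=0x26
[3] flags=0010 → (cmp)
[4] flags=0010 VS?F → skip
[5] flags=0010 LE?F → skip
[6] flags=0010 GE?T → r3=0x98
[7] flags=1001 → (cmp)
[8] flags=1001 LS?T → r1=0x9e
[9] flags=1001 LT?F → skip
[10] flags=1001 MI?T → r1=0xf7

FIX = (r3, 0x98)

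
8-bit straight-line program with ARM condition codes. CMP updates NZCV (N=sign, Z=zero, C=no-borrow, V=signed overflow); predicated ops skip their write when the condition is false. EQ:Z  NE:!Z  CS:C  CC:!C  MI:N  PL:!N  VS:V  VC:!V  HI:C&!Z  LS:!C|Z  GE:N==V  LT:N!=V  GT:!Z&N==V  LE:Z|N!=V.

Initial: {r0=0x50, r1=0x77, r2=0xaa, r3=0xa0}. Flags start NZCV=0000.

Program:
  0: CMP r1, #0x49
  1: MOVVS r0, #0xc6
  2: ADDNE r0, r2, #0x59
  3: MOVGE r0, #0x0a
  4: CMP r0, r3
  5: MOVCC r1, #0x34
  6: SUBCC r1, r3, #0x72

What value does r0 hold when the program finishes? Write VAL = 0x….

VAL = 0x0a

0: ✓ CMP  NZCV=0010
1: · MOVVS
2: ✓ ADDNE  r0←0x03
3: ✓ MOVGE  r0←0x0a
4: ✓ CMP  NZCV=0000
5: ✓ MOVCC  r1←0x34
6: ✓ SUBCC  r1←0x2e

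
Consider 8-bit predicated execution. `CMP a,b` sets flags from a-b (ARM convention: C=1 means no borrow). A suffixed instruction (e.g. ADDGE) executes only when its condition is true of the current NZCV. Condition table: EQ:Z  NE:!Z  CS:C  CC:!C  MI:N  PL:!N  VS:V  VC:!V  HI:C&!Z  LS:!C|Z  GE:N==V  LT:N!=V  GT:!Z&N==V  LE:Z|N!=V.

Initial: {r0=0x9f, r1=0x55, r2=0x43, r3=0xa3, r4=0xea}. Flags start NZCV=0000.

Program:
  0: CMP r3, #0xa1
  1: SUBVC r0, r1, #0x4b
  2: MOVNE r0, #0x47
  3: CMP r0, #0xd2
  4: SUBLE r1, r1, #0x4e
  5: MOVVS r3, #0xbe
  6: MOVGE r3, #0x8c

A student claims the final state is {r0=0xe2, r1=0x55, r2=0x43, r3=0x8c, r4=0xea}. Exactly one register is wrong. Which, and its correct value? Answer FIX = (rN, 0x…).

[0] flags=0010 → (cmp)
[1] flags=0010 VC?T → r0=0x0a
[2] flags=0010 NE?T → r0=0x47
[3] flags=0000 → (cmp)
[4] flags=0000 LE?F → skip
[5] flags=0000 VS?F → skip
[6] flags=0000 GE?T → r3=0x8c

FIX = (r0, 0x47)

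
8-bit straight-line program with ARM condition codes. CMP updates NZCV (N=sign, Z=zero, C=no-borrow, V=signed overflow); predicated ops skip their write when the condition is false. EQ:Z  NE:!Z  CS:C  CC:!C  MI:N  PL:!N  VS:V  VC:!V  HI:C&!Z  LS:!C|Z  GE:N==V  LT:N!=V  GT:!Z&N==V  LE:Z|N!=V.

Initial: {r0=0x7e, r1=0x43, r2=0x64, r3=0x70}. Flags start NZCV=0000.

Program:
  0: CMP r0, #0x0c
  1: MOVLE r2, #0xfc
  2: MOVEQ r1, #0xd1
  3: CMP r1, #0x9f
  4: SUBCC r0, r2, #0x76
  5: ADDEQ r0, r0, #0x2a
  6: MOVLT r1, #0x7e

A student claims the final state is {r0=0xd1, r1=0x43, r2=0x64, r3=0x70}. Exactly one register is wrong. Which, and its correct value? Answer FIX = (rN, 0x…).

FIX = (r0, 0xee)

[0] flags=0010 → (cmp)
[1] flags=0010 LE?F → skip
[2] flags=0010 EQ?F → skip
[3] flags=1001 → (cmp)
[4] flags=1001 CC?T → r0=0xee
[5] flags=1001 EQ?F → skip
[6] flags=1001 LT?F → skip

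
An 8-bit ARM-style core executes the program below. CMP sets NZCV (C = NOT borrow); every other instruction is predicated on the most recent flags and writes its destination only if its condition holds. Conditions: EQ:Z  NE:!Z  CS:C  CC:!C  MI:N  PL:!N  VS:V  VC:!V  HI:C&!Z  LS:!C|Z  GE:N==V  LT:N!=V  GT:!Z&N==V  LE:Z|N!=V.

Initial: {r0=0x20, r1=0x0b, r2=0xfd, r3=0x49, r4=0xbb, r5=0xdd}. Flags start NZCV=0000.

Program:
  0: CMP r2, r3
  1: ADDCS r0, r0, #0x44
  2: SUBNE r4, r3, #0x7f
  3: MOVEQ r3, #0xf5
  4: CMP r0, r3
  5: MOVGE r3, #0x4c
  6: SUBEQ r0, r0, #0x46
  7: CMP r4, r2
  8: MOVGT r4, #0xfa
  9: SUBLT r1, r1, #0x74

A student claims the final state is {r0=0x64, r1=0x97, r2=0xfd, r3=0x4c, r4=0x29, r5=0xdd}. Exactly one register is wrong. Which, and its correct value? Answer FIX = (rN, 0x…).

FIX = (r4, 0xca)

[0] flags=1010 → (cmp)
[1] flags=1010 CS?T → r0=0x64
[2] flags=1010 NE?T → r4=0xca
[3] flags=1010 EQ?F → skip
[4] flags=0010 → (cmp)
[5] flags=0010 GE?T → r3=0x4c
[6] flags=0010 EQ?F → skip
[7] flags=1000 → (cmp)
[8] flags=1000 GT?F → skip
[9] flags=1000 LT?T → r1=0x97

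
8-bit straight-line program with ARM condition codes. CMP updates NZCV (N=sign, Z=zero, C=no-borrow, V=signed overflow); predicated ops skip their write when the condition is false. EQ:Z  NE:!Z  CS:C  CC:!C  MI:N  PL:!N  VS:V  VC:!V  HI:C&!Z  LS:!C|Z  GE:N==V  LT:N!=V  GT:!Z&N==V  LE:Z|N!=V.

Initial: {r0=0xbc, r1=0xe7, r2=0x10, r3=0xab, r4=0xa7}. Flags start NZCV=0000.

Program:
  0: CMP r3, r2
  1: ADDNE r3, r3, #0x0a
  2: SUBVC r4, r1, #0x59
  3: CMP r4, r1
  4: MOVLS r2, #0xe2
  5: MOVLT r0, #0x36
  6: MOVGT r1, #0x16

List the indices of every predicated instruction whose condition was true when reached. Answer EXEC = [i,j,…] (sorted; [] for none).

EXEC = [1,2,4,5]

[0] flags=1010 → (cmp)
[1] flags=1010 NE?T → r3=0xb5
[2] flags=1010 VC?T → r4=0x8e
[3] flags=1000 → (cmp)
[4] flags=1000 LS?T → r2=0xe2
[5] flags=1000 LT?T → r0=0x36
[6] flags=1000 GT?F → skip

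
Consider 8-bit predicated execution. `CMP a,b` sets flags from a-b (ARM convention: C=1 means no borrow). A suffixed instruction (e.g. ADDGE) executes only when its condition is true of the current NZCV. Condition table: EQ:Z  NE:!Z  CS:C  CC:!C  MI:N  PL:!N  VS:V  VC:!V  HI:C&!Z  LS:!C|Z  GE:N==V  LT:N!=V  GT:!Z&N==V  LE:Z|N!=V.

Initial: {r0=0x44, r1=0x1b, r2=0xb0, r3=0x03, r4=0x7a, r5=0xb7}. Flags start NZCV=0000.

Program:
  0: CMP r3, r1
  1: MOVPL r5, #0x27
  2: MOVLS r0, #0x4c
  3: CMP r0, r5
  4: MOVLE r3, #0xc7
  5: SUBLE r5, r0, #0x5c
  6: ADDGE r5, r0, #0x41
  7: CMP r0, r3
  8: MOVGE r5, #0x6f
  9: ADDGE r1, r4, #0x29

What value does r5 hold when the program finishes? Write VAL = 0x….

VAL = 0x6f

0: ✓ CMP  NZCV=1000
1: · MOVPL
2: ✓ MOVLS  r0←0x4c
3: ✓ CMP  NZCV=1001
4: · MOVLE
5: · SUBLE
6: ✓ ADDGE  r5←0x8d
7: ✓ CMP  NZCV=0010
8: ✓ MOVGE  r5←0x6f
9: ✓ ADDGE  r1←0xa3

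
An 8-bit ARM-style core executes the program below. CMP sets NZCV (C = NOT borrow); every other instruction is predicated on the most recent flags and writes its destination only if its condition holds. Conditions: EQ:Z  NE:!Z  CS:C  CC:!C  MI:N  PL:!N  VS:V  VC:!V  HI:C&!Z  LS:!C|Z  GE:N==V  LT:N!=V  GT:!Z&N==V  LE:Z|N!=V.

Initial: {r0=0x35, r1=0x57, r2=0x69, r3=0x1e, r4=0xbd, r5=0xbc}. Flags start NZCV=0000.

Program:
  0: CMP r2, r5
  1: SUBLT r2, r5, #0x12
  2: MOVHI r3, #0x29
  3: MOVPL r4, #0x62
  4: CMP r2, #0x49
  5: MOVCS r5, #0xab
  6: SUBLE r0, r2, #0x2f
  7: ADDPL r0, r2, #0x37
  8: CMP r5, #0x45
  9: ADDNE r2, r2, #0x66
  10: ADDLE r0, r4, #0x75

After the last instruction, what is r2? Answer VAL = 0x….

VAL = 0xcf

[0] flags=1001 → (cmp)
[1] flags=1001 LT?F → skip
[2] flags=1001 HI?F → skip
[3] flags=1001 PL?F → skip
[4] flags=0010 → (cmp)
[5] flags=0010 CS?T → r5=0xab
[6] flags=0010 LE?F → skip
[7] flags=0010 PL?T → r0=0xa0
[8] flags=0011 → (cmp)
[9] flags=0011 NE?T → r2=0xcf
[10] flags=0011 LE?T → r0=0x32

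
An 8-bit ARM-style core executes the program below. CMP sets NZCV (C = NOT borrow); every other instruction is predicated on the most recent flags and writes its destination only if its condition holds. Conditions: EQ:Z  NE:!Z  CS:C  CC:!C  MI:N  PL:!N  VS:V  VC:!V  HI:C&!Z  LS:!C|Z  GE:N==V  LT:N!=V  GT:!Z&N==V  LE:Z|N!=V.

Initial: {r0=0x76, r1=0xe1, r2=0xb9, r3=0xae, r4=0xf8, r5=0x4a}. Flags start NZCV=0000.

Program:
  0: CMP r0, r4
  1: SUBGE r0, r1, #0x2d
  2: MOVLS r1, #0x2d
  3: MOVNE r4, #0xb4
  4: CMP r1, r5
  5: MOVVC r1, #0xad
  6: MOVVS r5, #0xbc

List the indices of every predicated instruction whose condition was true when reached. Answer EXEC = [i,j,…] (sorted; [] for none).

EXEC = [1,2,3,5]

[0] flags=0000 → (cmp)
[1] flags=0000 GE?T → r0=0xb4
[2] flags=0000 LS?T → r1=0x2d
[3] flags=0000 NE?T → r4=0xb4
[4] flags=1000 → (cmp)
[5] flags=1000 VC?T → r1=0xad
[6] flags=1000 VS?F → skip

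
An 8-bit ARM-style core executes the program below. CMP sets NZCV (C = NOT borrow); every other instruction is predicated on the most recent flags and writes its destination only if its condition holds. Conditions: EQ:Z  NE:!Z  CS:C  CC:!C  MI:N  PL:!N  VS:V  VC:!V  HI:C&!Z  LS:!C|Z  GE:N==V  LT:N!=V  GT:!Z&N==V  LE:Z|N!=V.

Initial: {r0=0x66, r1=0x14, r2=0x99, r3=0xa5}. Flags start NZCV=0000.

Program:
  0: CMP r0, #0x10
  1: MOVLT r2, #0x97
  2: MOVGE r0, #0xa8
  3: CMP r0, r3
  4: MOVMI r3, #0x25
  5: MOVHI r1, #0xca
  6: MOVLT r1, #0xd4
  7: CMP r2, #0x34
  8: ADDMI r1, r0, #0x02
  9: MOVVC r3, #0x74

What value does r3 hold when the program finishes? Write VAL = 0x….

VAL = 0xa5

0: ✓ CMP  NZCV=0010
1: · MOVLT
2: ✓ MOVGE  r0←0xa8
3: ✓ CMP  NZCV=0010
4: · MOVMI
5: ✓ MOVHI  r1←0xca
6: · MOVLT
7: ✓ CMP  NZCV=0011
8: · ADDMI
9: · MOVVC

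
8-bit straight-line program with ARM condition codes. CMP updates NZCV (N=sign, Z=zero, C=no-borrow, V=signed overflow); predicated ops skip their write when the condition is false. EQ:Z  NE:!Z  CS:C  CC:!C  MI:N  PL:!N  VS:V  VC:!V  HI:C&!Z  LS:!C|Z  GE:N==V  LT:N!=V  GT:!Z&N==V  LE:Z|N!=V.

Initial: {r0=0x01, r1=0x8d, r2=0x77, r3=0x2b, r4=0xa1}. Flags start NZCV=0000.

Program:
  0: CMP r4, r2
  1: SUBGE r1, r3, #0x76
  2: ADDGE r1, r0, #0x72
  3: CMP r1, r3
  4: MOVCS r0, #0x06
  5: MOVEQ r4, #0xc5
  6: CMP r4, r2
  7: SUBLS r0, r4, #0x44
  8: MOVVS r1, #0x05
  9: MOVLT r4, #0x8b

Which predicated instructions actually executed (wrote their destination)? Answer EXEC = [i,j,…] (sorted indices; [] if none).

EXEC = [4,8,9]

0: ✓ CMP  NZCV=0011
1: · SUBGE
2: · ADDGE
3: ✓ CMP  NZCV=0011
4: ✓ MOVCS  r0←0x06
5: · MOVEQ
6: ✓ CMP  NZCV=0011
7: · SUBLS
8: ✓ MOVVS  r1←0x05
9: ✓ MOVLT  r4←0x8b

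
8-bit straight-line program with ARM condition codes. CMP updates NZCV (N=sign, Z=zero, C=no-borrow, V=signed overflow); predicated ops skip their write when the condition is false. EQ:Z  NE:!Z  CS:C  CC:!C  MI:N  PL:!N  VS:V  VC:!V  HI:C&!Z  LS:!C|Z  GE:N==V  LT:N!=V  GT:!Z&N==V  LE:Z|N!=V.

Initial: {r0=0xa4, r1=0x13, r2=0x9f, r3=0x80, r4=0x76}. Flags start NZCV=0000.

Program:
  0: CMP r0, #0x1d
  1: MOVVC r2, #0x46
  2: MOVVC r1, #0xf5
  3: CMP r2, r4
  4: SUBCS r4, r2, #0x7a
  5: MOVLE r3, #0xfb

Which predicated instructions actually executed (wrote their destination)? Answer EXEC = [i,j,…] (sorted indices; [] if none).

0: ✓ CMP  NZCV=1010
1: ✓ MOVVC  r2←0x46
2: ✓ MOVVC  r1←0xf5
3: ✓ CMP  NZCV=1000
4: · SUBCS
5: ✓ MOVLE  r3←0xfb

EXEC = [1,2,5]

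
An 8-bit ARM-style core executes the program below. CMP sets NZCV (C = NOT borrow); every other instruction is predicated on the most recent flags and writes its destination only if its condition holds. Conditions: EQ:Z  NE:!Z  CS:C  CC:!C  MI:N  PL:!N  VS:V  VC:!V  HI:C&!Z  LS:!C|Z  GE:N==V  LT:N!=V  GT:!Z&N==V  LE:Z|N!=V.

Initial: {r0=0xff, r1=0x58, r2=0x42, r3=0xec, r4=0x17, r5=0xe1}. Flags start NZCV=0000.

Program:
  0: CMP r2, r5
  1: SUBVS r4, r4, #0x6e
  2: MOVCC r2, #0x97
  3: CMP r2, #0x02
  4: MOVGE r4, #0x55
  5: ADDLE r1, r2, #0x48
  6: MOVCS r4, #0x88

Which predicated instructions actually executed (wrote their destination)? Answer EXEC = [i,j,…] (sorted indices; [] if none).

0: ✓ CMP  NZCV=0000
1: · SUBVS
2: ✓ MOVCC  r2←0x97
3: ✓ CMP  NZCV=1010
4: · MOVGE
5: ✓ ADDLE  r1←0xdf
6: ✓ MOVCS  r4←0x88

EXEC = [2,5,6]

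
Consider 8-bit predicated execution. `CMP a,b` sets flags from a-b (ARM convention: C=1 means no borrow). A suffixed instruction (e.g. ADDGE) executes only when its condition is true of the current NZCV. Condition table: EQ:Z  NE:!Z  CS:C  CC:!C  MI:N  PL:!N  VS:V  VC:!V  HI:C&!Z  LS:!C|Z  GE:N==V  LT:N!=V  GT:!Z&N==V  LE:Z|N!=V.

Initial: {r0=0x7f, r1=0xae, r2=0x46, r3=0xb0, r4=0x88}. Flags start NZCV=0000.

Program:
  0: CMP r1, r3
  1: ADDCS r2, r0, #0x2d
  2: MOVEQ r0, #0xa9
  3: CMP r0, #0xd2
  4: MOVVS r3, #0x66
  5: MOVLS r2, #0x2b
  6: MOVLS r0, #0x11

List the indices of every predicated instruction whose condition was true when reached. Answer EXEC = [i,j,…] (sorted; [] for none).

EXEC = [4,5,6]

0: ✓ CMP  NZCV=1000
1: · ADDCS
2: · MOVEQ
3: ✓ CMP  NZCV=1001
4: ✓ MOVVS  r3←0x66
5: ✓ MOVLS  r2←0x2b
6: ✓ MOVLS  r0←0x11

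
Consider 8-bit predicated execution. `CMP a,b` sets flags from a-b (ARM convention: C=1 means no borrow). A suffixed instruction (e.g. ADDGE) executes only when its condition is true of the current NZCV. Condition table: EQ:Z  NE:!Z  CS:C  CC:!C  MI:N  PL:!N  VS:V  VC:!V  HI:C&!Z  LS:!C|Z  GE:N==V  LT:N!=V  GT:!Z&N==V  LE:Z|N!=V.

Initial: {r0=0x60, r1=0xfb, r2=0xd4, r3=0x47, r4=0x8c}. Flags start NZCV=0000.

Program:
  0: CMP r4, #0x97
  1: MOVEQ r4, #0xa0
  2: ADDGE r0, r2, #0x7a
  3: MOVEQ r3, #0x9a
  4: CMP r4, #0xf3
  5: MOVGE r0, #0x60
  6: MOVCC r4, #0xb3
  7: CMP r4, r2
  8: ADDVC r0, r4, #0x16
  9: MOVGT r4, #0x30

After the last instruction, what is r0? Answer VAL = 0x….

VAL = 0xc9

[0] flags=1000 → (cmp)
[1] flags=1000 EQ?F → skip
[2] flags=1000 GE?F → skip
[3] flags=1000 EQ?F → skip
[4] flags=1000 → (cmp)
[5] flags=1000 GE?F → skip
[6] flags=1000 CC?T → r4=0xb3
[7] flags=1000 → (cmp)
[8] flags=1000 VC?T → r0=0xc9
[9] flags=1000 GT?F → skip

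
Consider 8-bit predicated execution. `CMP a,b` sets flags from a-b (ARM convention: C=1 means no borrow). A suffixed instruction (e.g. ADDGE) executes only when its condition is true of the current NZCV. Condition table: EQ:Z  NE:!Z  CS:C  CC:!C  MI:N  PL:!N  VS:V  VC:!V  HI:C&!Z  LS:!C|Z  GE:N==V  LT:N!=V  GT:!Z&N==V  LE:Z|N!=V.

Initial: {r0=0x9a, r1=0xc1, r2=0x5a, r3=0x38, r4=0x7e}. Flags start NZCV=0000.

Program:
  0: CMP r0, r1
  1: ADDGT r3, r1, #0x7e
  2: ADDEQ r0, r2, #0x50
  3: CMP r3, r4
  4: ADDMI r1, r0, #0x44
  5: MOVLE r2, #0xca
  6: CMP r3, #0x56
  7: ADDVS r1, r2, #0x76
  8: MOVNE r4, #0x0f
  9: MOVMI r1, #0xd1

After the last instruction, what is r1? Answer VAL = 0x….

VAL = 0xd1

0: ✓ CMP  NZCV=1000
1: · ADDGT
2: · ADDEQ
3: ✓ CMP  NZCV=1000
4: ✓ ADDMI  r1←0xde
5: ✓ MOVLE  r2←0xca
6: ✓ CMP  NZCV=1000
7: · ADDVS
8: ✓ MOVNE  r4←0x0f
9: ✓ MOVMI  r1←0xd1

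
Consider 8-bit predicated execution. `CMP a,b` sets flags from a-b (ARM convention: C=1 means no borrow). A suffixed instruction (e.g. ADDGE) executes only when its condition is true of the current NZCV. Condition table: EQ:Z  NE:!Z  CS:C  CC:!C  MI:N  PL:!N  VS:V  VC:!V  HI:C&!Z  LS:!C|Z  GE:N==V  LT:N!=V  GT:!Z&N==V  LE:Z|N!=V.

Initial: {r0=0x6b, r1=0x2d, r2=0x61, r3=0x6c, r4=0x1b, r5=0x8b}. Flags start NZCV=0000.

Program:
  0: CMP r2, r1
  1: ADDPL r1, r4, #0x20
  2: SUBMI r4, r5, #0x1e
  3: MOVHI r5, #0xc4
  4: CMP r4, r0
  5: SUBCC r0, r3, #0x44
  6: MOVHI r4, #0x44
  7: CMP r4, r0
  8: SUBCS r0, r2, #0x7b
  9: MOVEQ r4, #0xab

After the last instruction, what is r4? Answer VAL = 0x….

0: ✓ CMP  NZCV=0010
1: ✓ ADDPL  r1←0x3b
2: · SUBMI
3: ✓ MOVHI  r5←0xc4
4: ✓ CMP  NZCV=1000
5: ✓ SUBCC  r0←0x28
6: · MOVHI
7: ✓ CMP  NZCV=1000
8: · SUBCS
9: · MOVEQ

VAL = 0x1b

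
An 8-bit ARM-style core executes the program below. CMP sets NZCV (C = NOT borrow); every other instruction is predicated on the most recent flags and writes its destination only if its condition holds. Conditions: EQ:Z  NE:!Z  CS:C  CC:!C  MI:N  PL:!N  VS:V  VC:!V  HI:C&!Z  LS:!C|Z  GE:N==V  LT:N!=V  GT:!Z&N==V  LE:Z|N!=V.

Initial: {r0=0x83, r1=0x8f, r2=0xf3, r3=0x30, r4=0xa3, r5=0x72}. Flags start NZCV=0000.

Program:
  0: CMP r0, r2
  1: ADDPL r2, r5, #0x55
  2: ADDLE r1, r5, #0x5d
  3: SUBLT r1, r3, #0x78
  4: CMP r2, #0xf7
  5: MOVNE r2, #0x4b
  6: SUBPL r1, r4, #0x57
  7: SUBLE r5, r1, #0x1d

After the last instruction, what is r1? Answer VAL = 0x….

0: ✓ CMP  NZCV=1000
1: · ADDPL
2: ✓ ADDLE  r1←0xcf
3: ✓ SUBLT  r1←0xb8
4: ✓ CMP  NZCV=1000
5: ✓ MOVNE  r2←0x4b
6: · SUBPL
7: ✓ SUBLE  r5←0x9b

VAL = 0xb8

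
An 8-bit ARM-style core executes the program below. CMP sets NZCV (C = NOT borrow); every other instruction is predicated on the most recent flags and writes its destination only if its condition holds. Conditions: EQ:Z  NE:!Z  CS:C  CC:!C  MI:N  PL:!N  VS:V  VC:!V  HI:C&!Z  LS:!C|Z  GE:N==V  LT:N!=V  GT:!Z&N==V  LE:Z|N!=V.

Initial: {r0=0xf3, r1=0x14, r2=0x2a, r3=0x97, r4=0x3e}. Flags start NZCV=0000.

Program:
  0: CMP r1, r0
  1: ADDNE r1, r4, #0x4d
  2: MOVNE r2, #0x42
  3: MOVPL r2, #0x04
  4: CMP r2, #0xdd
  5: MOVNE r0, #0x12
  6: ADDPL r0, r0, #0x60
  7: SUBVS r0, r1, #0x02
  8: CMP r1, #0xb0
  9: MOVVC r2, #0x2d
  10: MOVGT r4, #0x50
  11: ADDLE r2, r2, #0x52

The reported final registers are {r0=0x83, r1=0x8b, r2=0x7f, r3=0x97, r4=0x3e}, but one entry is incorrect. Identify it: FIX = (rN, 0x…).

FIX = (r0, 0x72)

0: ✓ CMP  NZCV=0000
1: ✓ ADDNE  r1←0x8b
2: ✓ MOVNE  r2←0x42
3: ✓ MOVPL  r2←0x04
4: ✓ CMP  NZCV=0000
5: ✓ MOVNE  r0←0x12
6: ✓ ADDPL  r0←0x72
7: · SUBVS
8: ✓ CMP  NZCV=1000
9: ✓ MOVVC  r2←0x2d
10: · MOVGT
11: ✓ ADDLE  r2←0x7f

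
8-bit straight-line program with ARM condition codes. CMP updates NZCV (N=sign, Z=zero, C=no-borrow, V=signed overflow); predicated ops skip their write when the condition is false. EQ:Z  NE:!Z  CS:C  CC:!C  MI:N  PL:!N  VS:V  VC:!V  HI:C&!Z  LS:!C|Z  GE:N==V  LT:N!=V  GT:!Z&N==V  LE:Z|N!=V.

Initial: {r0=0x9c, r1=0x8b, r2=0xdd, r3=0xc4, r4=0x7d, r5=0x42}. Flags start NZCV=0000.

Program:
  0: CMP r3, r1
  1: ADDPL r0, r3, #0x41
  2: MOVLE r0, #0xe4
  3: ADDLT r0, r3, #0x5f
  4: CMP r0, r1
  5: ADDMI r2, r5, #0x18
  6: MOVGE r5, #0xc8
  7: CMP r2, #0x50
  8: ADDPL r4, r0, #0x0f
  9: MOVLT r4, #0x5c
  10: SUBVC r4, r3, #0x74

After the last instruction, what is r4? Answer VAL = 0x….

VAL = 0x50

0: ✓ CMP  NZCV=0010
1: ✓ ADDPL  r0←0x05
2: · MOVLE
3: · ADDLT
4: ✓ CMP  NZCV=0000
5: · ADDMI
6: ✓ MOVGE  r5←0xc8
7: ✓ CMP  NZCV=1010
8: · ADDPL
9: ✓ MOVLT  r4←0x5c
10: ✓ SUBVC  r4←0x50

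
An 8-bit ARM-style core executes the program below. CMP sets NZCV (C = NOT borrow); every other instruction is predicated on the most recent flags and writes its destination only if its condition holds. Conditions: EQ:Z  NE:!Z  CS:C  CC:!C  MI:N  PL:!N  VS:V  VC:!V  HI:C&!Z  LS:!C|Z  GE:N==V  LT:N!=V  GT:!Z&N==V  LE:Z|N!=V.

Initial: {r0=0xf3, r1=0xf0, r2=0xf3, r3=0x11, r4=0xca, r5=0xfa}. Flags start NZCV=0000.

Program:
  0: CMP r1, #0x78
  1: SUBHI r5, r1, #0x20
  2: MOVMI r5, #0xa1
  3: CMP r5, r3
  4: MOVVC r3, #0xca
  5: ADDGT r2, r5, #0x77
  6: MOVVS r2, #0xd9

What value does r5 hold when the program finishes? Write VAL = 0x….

VAL = 0xd0

0: ✓ CMP  NZCV=0011
1: ✓ SUBHI  r5←0xd0
2: · MOVMI
3: ✓ CMP  NZCV=1010
4: ✓ MOVVC  r3←0xca
5: · ADDGT
6: · MOVVS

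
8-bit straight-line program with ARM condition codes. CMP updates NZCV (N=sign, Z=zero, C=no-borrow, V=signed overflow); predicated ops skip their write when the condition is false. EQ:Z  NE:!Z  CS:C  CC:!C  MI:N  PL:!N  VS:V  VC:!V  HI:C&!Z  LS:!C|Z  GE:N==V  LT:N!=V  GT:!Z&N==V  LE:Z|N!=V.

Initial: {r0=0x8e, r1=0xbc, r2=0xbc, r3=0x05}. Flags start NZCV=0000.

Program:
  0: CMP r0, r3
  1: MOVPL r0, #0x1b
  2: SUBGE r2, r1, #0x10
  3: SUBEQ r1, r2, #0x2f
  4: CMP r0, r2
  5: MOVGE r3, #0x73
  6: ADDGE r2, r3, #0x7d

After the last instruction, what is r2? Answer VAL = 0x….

[0] flags=1010 → (cmp)
[1] flags=1010 PL?F → skip
[2] flags=1010 GE?F → skip
[3] flags=1010 EQ?F → skip
[4] flags=1000 → (cmp)
[5] flags=1000 GE?F → skip
[6] flags=1000 GE?F → skip

VAL = 0xbc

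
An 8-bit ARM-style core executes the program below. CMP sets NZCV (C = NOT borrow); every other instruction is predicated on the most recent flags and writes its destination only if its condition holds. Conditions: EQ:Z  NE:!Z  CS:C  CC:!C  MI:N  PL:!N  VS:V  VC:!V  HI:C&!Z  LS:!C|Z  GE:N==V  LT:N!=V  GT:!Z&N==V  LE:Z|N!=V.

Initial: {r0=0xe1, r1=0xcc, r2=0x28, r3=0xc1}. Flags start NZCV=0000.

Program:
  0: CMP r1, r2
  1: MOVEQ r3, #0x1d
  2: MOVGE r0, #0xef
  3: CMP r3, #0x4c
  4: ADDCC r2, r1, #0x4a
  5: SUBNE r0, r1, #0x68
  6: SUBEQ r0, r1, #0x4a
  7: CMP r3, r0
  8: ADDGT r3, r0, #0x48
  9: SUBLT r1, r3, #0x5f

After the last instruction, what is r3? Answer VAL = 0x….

[0] flags=1010 → (cmp)
[1] flags=1010 EQ?F → skip
[2] flags=1010 GE?F → skip
[3] flags=0011 → (cmp)
[4] flags=0011 CC?F → skip
[5] flags=0011 NE?T → r0=0x64
[6] flags=0011 EQ?F → skip
[7] flags=0011 → (cmp)
[8] flags=0011 GT?F → skip
[9] flags=0011 LT?T → r1=0x62

VAL = 0xc1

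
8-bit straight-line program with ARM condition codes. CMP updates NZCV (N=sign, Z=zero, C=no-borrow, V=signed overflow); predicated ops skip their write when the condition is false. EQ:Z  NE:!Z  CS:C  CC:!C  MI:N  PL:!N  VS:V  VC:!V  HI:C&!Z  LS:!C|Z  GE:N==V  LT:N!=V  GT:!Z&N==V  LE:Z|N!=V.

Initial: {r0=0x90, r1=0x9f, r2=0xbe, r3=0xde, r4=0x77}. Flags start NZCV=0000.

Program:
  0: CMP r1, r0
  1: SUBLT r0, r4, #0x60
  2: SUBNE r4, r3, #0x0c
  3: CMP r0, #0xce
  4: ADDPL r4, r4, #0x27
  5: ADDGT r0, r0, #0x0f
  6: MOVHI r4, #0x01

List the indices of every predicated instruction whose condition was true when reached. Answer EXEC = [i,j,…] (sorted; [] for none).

EXEC = [2]

[0] flags=0010 → (cmp)
[1] flags=0010 LT?F → skip
[2] flags=0010 NE?T → r4=0xd2
[3] flags=1000 → (cmp)
[4] flags=1000 PL?F → skip
[5] flags=1000 GT?F → skip
[6] flags=1000 HI?F → skip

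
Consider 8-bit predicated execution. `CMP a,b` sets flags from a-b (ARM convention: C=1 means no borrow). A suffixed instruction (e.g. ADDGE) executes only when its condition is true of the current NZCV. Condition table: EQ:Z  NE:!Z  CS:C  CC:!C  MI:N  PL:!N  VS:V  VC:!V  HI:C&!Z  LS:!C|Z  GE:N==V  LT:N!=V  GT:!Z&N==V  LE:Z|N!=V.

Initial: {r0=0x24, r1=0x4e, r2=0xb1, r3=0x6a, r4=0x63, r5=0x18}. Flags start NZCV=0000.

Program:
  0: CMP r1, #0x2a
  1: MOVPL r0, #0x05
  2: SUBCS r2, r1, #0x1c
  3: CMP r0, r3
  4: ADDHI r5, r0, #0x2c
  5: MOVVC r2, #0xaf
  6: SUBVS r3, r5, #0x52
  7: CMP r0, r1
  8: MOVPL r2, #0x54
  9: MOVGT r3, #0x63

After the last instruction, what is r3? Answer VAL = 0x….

0: ✓ CMP  NZCV=0010
1: ✓ MOVPL  r0←0x05
2: ✓ SUBCS  r2←0x32
3: ✓ CMP  NZCV=1000
4: · ADDHI
5: ✓ MOVVC  r2←0xaf
6: · SUBVS
7: ✓ CMP  NZCV=1000
8: · MOVPL
9: · MOVGT

VAL = 0x6a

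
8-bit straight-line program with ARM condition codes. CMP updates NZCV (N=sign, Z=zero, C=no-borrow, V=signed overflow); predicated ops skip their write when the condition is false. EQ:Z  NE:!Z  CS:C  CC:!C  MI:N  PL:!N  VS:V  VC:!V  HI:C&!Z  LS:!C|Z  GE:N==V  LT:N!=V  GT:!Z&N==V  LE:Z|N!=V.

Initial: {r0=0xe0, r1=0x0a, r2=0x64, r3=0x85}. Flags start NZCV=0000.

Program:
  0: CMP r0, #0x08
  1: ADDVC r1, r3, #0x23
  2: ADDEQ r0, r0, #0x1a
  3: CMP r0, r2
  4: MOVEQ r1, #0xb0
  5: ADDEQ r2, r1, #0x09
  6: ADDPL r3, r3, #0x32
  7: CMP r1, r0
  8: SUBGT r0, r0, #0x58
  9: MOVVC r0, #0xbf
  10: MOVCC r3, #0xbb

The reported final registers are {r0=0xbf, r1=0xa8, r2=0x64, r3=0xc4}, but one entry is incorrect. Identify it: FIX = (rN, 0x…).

FIX = (r3, 0xbb)

0: ✓ CMP  NZCV=1010
1: ✓ ADDVC  r1←0xa8
2: · ADDEQ
3: ✓ CMP  NZCV=0011
4: · MOVEQ
5: · ADDEQ
6: ✓ ADDPL  r3←0xb7
7: ✓ CMP  NZCV=1000
8: · SUBGT
9: ✓ MOVVC  r0←0xbf
10: ✓ MOVCC  r3←0xbb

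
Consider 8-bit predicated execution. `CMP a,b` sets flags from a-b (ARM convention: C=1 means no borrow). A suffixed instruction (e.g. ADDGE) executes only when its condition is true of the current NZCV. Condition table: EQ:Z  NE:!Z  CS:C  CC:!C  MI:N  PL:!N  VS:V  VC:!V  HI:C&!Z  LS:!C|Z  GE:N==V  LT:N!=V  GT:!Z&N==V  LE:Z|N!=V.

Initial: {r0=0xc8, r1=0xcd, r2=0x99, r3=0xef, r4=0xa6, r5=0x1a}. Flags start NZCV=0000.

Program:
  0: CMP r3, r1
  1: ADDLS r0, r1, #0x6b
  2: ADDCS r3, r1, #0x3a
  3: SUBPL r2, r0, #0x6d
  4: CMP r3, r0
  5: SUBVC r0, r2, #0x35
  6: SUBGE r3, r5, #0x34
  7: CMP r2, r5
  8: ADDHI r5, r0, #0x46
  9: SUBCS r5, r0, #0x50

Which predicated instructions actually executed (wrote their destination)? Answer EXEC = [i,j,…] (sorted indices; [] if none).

EXEC = [2,3,5,6,8,9]

[0] flags=0010 → (cmp)
[1] flags=0010 LS?F → skip
[2] flags=0010 CS?T → r3=0x07
[3] flags=0010 PL?T → r2=0x5b
[4] flags=0000 → (cmp)
[5] flags=0000 VC?T → r0=0x26
[6] flags=0000 GE?T → r3=0xe6
[7] flags=0010 → (cmp)
[8] flags=0010 HI?T → r5=0x6c
[9] flags=0010 CS?T → r5=0xd6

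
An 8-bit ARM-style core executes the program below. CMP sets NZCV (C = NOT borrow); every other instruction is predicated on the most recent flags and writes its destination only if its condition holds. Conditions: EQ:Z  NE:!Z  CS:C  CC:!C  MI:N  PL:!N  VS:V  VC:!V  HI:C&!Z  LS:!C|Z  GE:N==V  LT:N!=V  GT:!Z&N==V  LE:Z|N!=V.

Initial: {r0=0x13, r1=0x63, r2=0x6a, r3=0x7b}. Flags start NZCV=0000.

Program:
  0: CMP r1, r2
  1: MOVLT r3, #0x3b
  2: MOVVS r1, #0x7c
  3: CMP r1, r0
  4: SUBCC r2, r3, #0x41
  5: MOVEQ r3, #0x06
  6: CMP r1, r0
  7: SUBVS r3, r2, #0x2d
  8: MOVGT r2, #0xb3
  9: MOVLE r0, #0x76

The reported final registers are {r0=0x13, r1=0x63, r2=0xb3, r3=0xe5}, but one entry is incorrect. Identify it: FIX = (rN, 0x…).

FIX = (r3, 0x3b)

0: ✓ CMP  NZCV=1000
1: ✓ MOVLT  r3←0x3b
2: · MOVVS
3: ✓ CMP  NZCV=0010
4: · SUBCC
5: · MOVEQ
6: ✓ CMP  NZCV=0010
7: · SUBVS
8: ✓ MOVGT  r2←0xb3
9: · MOVLE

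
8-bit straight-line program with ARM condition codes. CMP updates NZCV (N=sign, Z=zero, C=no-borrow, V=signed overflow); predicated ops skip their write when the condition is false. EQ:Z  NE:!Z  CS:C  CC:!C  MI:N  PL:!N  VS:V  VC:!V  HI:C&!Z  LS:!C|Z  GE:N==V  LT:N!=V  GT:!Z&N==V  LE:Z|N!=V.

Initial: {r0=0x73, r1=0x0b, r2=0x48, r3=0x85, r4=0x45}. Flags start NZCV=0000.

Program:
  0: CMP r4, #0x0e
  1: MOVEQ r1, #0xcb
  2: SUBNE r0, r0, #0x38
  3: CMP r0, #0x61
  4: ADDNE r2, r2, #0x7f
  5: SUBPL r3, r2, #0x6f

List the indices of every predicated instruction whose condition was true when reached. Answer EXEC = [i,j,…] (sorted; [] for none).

[0] flags=0010 → (cmp)
[1] flags=0010 EQ?F → skip
[2] flags=0010 NE?T → r0=0x3b
[3] flags=1000 → (cmp)
[4] flags=1000 NE?T → r2=0xc7
[5] flags=1000 PL?F → skip

EXEC = [2,4]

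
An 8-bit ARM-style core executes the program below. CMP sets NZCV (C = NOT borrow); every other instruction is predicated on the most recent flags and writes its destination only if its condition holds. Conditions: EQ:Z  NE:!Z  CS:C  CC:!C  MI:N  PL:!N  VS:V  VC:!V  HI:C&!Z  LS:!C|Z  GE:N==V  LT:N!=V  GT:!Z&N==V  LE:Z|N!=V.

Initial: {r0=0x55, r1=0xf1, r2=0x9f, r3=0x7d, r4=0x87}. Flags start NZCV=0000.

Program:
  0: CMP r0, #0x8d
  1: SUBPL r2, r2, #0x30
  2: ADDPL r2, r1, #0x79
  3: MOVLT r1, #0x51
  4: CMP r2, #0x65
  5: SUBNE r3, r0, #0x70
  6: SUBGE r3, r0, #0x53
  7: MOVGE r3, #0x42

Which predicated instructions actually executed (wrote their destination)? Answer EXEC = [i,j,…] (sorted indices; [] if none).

EXEC = [5]

[0] flags=1001 → (cmp)
[1] flags=1001 PL?F → skip
[2] flags=1001 PL?F → skip
[3] flags=1001 LT?F → skip
[4] flags=0011 → (cmp)
[5] flags=0011 NE?T → r3=0xe5
[6] flags=0011 GE?F → skip
[7] flags=0011 GE?F → skip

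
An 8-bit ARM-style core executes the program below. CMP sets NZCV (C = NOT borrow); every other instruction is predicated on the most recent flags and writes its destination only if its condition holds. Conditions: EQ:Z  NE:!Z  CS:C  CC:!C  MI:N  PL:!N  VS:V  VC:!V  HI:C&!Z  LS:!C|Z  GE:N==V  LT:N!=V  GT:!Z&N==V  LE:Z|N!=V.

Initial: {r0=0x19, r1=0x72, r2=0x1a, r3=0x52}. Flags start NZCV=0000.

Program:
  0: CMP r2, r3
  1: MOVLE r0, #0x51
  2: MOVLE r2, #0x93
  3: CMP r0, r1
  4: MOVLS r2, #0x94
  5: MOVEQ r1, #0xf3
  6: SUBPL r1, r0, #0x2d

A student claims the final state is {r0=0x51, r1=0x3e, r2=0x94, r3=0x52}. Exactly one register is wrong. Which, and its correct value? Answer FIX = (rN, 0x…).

FIX = (r1, 0x72)

0: ✓ CMP  NZCV=1000
1: ✓ MOVLE  r0←0x51
2: ✓ MOVLE  r2←0x93
3: ✓ CMP  NZCV=1000
4: ✓ MOVLS  r2←0x94
5: · MOVEQ
6: · SUBPL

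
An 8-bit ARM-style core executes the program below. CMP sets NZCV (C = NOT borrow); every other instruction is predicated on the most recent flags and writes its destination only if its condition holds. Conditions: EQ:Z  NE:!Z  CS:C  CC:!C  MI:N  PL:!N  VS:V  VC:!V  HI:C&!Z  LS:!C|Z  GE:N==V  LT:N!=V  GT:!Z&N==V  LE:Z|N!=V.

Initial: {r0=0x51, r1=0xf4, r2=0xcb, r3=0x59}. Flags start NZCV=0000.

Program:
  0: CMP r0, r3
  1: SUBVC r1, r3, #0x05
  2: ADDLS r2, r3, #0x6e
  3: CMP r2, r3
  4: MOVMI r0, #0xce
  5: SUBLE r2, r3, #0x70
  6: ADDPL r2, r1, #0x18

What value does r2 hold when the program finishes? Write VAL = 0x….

0: ✓ CMP  NZCV=1000
1: ✓ SUBVC  r1←0x54
2: ✓ ADDLS  r2←0xc7
3: ✓ CMP  NZCV=0011
4: · MOVMI
5: ✓ SUBLE  r2←0xe9
6: ✓ ADDPL  r2←0x6c

VAL = 0x6c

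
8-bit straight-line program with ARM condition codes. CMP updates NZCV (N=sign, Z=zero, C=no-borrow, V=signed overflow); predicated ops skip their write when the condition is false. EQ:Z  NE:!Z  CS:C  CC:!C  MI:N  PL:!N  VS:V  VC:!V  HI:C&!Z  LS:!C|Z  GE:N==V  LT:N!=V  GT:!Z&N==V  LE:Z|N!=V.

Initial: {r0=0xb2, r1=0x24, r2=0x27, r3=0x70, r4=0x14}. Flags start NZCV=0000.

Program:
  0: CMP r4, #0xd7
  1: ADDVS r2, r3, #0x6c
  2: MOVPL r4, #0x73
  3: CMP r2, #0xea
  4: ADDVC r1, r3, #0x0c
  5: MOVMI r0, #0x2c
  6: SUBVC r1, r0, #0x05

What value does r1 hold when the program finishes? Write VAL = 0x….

0: ✓ CMP  NZCV=0000
1: · ADDVS
2: ✓ MOVPL  r4←0x73
3: ✓ CMP  NZCV=0000
4: ✓ ADDVC  r1←0x7c
5: · MOVMI
6: ✓ SUBVC  r1←0xad

VAL = 0xad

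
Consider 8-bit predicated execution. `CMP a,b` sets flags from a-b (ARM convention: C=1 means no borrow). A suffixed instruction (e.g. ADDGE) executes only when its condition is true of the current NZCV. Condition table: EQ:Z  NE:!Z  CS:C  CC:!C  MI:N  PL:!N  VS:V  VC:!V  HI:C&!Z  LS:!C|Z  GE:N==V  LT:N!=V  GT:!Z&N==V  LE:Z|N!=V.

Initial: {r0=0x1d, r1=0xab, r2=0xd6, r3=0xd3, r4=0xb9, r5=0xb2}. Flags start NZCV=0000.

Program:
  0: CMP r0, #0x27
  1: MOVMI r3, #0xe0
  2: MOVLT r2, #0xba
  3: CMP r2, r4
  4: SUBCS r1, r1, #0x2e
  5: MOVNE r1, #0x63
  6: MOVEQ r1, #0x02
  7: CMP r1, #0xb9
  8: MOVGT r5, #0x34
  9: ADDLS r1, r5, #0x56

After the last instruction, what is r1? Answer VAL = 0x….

VAL = 0x8a

[0] flags=1000 → (cmp)
[1] flags=1000 MI?T → r3=0xe0
[2] flags=1000 LT?T → r2=0xba
[3] flags=0010 → (cmp)
[4] flags=0010 CS?T → r1=0x7d
[5] flags=0010 NE?T → r1=0x63
[6] flags=0010 EQ?F → skip
[7] flags=1001 → (cmp)
[8] flags=1001 GT?T → r5=0x34
[9] flags=1001 LS?T → r1=0x8a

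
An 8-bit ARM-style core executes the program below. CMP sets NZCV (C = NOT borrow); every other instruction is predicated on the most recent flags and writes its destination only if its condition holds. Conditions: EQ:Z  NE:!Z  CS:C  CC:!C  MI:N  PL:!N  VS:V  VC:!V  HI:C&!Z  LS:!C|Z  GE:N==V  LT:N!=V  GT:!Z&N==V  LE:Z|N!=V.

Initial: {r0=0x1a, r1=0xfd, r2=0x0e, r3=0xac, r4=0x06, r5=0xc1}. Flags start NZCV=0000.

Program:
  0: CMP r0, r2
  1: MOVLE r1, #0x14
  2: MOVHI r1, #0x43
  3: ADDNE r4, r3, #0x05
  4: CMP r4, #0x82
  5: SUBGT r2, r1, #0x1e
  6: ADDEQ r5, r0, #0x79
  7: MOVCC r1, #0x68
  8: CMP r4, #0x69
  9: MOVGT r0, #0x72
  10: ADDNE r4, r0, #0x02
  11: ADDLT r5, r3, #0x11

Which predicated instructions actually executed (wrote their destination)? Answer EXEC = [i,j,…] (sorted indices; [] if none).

EXEC = [2,3,5,10,11]

0: ✓ CMP  NZCV=0010
1: · MOVLE
2: ✓ MOVHI  r1←0x43
3: ✓ ADDNE  r4←0xb1
4: ✓ CMP  NZCV=0010
5: ✓ SUBGT  r2←0x25
6: · ADDEQ
7: · MOVCC
8: ✓ CMP  NZCV=0011
9: · MOVGT
10: ✓ ADDNE  r4←0x1c
11: ✓ ADDLT  r5←0xbd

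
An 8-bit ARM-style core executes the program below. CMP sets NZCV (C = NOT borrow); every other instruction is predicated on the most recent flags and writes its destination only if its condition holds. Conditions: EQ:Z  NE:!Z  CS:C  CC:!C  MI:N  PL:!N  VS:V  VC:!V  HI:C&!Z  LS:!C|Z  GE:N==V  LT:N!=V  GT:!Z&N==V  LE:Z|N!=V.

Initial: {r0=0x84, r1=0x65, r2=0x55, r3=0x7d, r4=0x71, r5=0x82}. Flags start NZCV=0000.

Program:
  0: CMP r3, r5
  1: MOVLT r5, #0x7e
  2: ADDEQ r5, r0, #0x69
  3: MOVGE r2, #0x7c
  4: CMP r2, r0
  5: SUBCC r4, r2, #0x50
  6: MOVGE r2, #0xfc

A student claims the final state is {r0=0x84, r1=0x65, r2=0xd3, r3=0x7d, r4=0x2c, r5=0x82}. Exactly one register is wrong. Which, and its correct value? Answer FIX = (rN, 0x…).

FIX = (r2, 0xfc)

[0] flags=1001 → (cmp)
[1] flags=1001 LT?F → skip
[2] flags=1001 EQ?F → skip
[3] flags=1001 GE?T → r2=0x7c
[4] flags=1001 → (cmp)
[5] flags=1001 CC?T → r4=0x2c
[6] flags=1001 GE?T → r2=0xfc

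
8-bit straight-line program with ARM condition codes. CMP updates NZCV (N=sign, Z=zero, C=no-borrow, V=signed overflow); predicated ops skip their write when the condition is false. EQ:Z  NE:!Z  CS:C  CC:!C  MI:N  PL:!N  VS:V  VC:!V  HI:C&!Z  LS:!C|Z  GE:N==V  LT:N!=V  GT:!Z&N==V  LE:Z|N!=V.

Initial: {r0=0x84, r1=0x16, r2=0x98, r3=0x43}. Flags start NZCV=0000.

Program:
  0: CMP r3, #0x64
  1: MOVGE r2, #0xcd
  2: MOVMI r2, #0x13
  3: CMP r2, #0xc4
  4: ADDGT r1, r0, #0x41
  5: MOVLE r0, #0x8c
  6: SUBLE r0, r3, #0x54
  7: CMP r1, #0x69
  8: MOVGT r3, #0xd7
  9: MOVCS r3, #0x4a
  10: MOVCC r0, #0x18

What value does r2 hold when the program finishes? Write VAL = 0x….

0: ✓ CMP  NZCV=1000
1: · MOVGE
2: ✓ MOVMI  r2←0x13
3: ✓ CMP  NZCV=0000
4: ✓ ADDGT  r1←0xc5
5: · MOVLE
6: · SUBLE
7: ✓ CMP  NZCV=0011
8: · MOVGT
9: ✓ MOVCS  r3←0x4a
10: · MOVCC

VAL = 0x13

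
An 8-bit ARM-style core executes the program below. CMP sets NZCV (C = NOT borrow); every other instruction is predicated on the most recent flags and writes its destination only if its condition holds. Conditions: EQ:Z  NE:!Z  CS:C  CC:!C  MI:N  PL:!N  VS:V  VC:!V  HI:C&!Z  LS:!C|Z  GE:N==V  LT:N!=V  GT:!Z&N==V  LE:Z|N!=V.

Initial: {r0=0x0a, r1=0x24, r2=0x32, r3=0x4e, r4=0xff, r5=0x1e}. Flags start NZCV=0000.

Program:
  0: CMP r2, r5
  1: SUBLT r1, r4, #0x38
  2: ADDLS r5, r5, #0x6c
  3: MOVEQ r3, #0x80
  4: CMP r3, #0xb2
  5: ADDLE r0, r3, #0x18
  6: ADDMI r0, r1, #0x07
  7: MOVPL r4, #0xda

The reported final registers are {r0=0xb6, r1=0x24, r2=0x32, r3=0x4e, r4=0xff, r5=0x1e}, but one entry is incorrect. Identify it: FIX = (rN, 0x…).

[0] flags=0010 → (cmp)
[1] flags=0010 LT?F → skip
[2] flags=0010 LS?F → skip
[3] flags=0010 EQ?F → skip
[4] flags=1001 → (cmp)
[5] flags=1001 LE?F → skip
[6] flags=1001 MI?T → r0=0x2b
[7] flags=1001 PL?F → skip

FIX = (r0, 0x2b)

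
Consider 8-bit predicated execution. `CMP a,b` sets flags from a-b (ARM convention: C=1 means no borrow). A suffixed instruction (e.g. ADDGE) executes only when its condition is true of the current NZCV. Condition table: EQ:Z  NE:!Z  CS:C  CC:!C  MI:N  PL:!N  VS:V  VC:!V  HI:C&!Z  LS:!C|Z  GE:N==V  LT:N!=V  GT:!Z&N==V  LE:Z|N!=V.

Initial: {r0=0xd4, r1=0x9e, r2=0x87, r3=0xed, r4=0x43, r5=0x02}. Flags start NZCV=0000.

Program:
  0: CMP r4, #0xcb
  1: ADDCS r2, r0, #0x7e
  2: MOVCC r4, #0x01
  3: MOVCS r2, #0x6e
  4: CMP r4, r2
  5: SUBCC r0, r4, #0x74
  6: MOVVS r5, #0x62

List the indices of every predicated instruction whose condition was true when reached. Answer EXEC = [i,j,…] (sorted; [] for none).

EXEC = [2,5]

0: ✓ CMP  NZCV=0000
1: · ADDCS
2: ✓ MOVCC  r4←0x01
3: · MOVCS
4: ✓ CMP  NZCV=0000
5: ✓ SUBCC  r0←0x8d
6: · MOVVS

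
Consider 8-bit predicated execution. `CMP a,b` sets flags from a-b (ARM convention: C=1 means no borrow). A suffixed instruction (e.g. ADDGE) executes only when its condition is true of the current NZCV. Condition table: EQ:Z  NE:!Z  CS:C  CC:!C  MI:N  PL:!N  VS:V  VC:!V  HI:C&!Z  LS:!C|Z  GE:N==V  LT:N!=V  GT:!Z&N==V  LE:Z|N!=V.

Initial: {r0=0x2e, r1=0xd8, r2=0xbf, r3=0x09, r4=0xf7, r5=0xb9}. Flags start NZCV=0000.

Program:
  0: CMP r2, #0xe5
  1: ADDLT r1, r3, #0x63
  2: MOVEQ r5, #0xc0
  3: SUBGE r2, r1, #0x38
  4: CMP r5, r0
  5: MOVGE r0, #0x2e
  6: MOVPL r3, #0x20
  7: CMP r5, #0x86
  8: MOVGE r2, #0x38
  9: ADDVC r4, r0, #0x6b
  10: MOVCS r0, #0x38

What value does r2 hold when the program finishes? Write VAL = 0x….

VAL = 0x38

[0] flags=1000 → (cmp)
[1] flags=1000 LT?T → r1=0x6c
[2] flags=1000 EQ?F → skip
[3] flags=1000 GE?F → skip
[4] flags=1010 → (cmp)
[5] flags=1010 GE?F → skip
[6] flags=1010 PL?F → skip
[7] flags=0010 → (cmp)
[8] flags=0010 GE?T → r2=0x38
[9] flags=0010 VC?T → r4=0x99
[10] flags=0010 CS?T → r0=0x38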